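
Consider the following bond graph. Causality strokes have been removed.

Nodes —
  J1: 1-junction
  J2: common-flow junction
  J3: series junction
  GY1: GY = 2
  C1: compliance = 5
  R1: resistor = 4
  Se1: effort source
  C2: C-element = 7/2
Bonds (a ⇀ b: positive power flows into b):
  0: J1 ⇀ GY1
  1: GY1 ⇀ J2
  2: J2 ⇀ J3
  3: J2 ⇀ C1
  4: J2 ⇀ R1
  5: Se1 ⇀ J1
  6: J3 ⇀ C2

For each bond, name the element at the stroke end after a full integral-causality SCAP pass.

β5 stroke at J1  (Se1 fixes effort; stroke away)
β0 stroke at GY1  (J1 needs exactly one f-in)
β1 stroke at GY1  (GY1: gyrator matches bond 0)
β2 stroke at J2  (J2: bond 1 brought flow, rest push out)
β3 stroke at J2  (J2 flow already set via bond 1)
β4 stroke at J2  (common-f at J2 fixed by 1)
β6 stroke at J3  (common-f at J3 fixed by 2)

#0 →GY1
#1 →GY1
#2 →J2
#3 →J2
#4 →J2
#5 →J1
#6 →J3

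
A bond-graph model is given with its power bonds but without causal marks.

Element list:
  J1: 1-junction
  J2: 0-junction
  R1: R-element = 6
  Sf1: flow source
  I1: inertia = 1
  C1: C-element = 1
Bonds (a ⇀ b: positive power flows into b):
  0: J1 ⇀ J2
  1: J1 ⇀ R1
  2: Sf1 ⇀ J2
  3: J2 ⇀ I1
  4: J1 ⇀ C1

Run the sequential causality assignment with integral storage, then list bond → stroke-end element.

#0 stroke→J2
#1 stroke→J1
#2 stroke→Sf1
#3 stroke→I1
#4 stroke→J1

β2 |Sf1  (Sf1 fixes flow; stroke at Sf1)
β3 |I1  (I1 outputs flow p/I1)
β0 |J2  (J2 needs exactly one e-in)
β1 |J1  (J1 flow already set via bond 0)
β4 |J1  (common-f at J1 fixed by 0)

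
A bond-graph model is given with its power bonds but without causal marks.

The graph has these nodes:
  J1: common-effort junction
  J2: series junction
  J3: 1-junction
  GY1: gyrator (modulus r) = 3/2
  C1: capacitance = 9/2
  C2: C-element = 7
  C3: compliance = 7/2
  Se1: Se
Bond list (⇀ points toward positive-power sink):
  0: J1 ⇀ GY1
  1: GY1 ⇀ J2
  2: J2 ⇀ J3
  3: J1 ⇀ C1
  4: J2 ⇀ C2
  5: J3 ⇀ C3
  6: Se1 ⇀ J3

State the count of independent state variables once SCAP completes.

3  (C1, C2, C3 all integral)

bond 6 |J3  (source Se1 imposes e)
bond 3 |J1  (C1 integral (e out))
bond 0 |GY1  (J1 effort already set via bond 3)
bond 1 |GY1  (GY1 both-in/both-out from 0)
bond 2 |J2  (J2 flow already set via bond 1)
bond 4 |J2  (J2 flow already set via bond 1)
bond 5 |J3  (J3: bond 2 brought flow, rest push out)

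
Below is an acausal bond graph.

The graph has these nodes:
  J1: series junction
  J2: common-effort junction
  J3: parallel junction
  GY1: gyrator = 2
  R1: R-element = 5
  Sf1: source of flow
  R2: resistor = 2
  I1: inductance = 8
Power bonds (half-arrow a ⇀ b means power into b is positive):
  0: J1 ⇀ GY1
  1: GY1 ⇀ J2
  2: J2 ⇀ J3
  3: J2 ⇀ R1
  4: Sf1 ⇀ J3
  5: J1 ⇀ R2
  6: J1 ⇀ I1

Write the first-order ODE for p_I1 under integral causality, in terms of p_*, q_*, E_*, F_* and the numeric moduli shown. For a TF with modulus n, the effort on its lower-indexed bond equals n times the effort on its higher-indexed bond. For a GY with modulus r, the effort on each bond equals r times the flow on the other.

bond 4 stroke→Sf1  (Sf1 fixes flow; stroke at Sf1)
bond 2 stroke→J3  (J3: last free bond brings effort in)
bond 6 stroke→I1  (I1 outputs flow p/I1)
bond 0 stroke→J1  (common-f at J1 fixed by 6)
bond 5 stroke→J1  (J1: bond 6 brought flow, rest push out)
bond 1 stroke→J2  (GY GY1: same side as bond 0)
bond 3 stroke→R1  (0-jn J2 has e-setter on 1)

dp_I1/dt = 2*F_Sf1 - 7*p_I1/20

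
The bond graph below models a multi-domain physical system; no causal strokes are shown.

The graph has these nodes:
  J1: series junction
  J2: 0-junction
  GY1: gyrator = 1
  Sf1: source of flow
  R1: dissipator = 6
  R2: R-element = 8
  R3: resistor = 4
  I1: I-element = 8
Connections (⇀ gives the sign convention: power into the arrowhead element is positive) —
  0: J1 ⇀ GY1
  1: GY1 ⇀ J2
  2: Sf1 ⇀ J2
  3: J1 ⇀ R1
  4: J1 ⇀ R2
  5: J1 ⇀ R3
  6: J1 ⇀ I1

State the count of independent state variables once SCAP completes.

1  (I1 all integral)

bond 2 stroke→Sf1  (Sf1: flow source, stroke at near end)
bond 1 stroke→J2  (only one effort-in slot at J2)
bond 0 stroke→J1  (GY1 both-in/both-out from 1)
bond 6 stroke→I1  (prefer integral on I1)
bond 3 stroke→J1  (J1 flow already set via bond 6)
bond 4 stroke→J1  (common-f at J1 fixed by 6)
bond 5 stroke→J1  (J1: bond 6 brought flow, rest push out)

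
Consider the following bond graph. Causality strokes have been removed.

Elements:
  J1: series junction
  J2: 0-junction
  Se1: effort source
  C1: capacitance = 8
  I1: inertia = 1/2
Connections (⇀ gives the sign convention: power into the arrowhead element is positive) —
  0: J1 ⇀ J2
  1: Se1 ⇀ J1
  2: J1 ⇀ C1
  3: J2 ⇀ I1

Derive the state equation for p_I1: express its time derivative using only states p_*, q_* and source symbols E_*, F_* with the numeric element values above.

dp_I1/dt = E_Se1 - q_C1/8

β1 |J1  (Se1 (Se) sets effort on bond)
β2 |J1  (C1 integral (e out))
β0 |J2  (J1 needs exactly one f-in)
β3 |I1  (J2 effort already set via bond 0)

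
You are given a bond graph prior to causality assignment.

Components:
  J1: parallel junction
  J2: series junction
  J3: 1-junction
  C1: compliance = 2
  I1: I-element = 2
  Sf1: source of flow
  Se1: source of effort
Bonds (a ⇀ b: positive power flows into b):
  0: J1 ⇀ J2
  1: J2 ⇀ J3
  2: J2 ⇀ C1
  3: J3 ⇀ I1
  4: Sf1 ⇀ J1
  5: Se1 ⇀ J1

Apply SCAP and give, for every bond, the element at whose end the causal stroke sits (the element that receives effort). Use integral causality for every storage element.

b4 stroke→Sf1  (Sf1: flow source, stroke at near end)
b5 stroke→J1  (source Se1 imposes e)
b0 stroke→J2  (0-jn J1 has e-setter on 5)
b2 stroke→J2  (C1 outputs effort q/C1)
b1 stroke→J3  (J2 needs exactly one f-in)
b3 stroke→I1  (only one flow-in slot at J3)

bond 0 →J2
bond 1 →J3
bond 2 →J2
bond 3 →I1
bond 4 →Sf1
bond 5 →J1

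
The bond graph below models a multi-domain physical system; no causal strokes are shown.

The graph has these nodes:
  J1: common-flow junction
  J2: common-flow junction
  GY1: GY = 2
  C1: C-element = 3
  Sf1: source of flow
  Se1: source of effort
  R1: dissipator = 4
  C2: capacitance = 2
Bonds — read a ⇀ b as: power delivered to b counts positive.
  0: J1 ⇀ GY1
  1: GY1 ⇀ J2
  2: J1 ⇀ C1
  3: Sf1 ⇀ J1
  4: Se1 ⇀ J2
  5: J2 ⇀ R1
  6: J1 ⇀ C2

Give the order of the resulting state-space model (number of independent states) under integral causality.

2  (C1, C2 all integral)

#3 stroke→Sf1  (Sf1: flow source, stroke at near end)
#4 stroke→J2  (Se1 (Se) sets effort on bond)
#0 stroke→J1  (J1 flow already set via bond 3)
#2 stroke→J1  (common-f at J1 fixed by 3)
#6 stroke→J1  (J1 flow already set via bond 3)
#1 stroke→J2  (through GY1, causality inverts; strokes same side of GY1)
#5 stroke→R1  (closing 1-jn rule on J2)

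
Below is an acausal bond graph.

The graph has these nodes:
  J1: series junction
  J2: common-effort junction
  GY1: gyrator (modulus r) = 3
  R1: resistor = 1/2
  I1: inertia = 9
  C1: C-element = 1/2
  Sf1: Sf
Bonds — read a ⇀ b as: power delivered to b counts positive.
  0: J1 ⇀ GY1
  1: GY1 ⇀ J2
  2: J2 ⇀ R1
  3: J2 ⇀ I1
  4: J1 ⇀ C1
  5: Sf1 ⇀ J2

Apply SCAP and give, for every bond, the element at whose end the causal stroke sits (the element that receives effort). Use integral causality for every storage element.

β0 stroke→GY1
β1 stroke→GY1
β2 stroke→J2
β3 stroke→I1
β4 stroke→J1
β5 stroke→Sf1

bond 5 stroke at Sf1  (Sf1: flow source, stroke at near end)
bond 3 stroke at I1  (I1 outputs flow p/I1)
bond 4 stroke at J1  (C1 outputs effort q/C1)
bond 0 stroke at GY1  (only one flow-in slot at J1)
bond 1 stroke at GY1  (GY GY1: same side as bond 0)
bond 2 stroke at J2  (only one effort-in slot at J2)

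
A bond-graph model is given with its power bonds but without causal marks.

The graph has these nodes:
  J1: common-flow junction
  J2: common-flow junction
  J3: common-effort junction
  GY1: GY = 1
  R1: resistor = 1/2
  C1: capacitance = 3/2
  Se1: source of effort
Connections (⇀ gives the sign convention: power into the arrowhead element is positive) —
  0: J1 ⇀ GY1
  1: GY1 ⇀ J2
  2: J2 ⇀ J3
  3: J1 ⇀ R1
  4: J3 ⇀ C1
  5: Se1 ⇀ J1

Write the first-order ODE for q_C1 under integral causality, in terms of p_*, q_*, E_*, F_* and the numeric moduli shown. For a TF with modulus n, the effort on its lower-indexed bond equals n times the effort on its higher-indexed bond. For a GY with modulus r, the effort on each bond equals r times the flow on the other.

dq_C1/dt = E_Se1 - q_C1/3

bond 5 stroke→J1  (source Se1 imposes e)
bond 4 stroke→J3  (C1 integral (e out))
bond 2 stroke→J2  (common-e at J3 fixed by 4)
bond 1 stroke→GY1  (J2: last free bond brings flow in)
bond 0 stroke→GY1  (GY1: gyrator matches bond 1)
bond 3 stroke→J1  (1-jn J1 has f-setter on 0)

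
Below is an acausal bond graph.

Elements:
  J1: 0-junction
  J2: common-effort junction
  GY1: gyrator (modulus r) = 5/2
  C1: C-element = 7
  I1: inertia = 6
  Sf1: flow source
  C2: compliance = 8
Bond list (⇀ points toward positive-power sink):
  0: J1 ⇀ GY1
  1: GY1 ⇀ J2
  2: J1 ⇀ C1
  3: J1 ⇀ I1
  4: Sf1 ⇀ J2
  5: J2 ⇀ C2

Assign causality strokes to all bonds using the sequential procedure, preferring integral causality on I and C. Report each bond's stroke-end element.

#0 stroke→GY1
#1 stroke→GY1
#2 stroke→J1
#3 stroke→I1
#4 stroke→Sf1
#5 stroke→J2

β4 →Sf1  (Sf1 fixes flow; stroke at Sf1)
β2 →J1  (prefer integral on C1)
β0 →GY1  (J1: bond 2 brought effort, rest push out)
β3 →I1  (J1: bond 2 brought effort, rest push out)
β1 →GY1  (GY GY1: same side as bond 0)
β5 →J2  (closing 0-jn rule on J2)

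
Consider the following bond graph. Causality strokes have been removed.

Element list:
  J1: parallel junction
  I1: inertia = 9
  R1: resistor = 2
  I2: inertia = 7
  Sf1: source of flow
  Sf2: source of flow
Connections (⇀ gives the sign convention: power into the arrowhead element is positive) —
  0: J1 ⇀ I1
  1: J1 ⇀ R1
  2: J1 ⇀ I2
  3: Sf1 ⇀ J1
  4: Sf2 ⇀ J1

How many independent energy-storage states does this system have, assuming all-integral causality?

β3 stroke→Sf1  (source Sf1 imposes f)
β4 stroke→Sf2  (source Sf2 imposes f)
β0 stroke→I1  (I1: I, integral causality)
β2 stroke→I2  (I2 outputs flow p/I2)
β1 stroke→J1  (J1 needs exactly one e-in)

2  (I1, I2 all integral)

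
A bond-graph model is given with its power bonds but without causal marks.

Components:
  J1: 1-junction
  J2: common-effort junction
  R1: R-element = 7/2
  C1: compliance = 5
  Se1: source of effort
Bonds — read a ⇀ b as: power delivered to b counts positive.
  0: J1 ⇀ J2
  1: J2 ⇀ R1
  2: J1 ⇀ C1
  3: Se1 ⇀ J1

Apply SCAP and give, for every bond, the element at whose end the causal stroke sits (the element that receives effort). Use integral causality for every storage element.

#3 |J1  (Se1: effort source, stroke at far end)
#2 |J1  (C1 integral (e out))
#0 |J2  (J1 needs exactly one f-in)
#1 |R1  (common-e at J2 fixed by 0)

β0 |J2
β1 |R1
β2 |J1
β3 |J1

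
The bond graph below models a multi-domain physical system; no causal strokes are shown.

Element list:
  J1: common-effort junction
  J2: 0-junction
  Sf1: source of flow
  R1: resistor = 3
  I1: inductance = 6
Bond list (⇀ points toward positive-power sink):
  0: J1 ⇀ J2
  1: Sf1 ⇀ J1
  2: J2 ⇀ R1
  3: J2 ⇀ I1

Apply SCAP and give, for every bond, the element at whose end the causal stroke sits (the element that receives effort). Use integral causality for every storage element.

#1 |Sf1  (Sf1: flow source, stroke at near end)
#0 |J1  (closing 0-jn rule on J1)
#3 |I1  (I1 outputs flow p/I1)
#2 |J2  (closing 0-jn rule on J2)

#0 stroke→J1
#1 stroke→Sf1
#2 stroke→J2
#3 stroke→I1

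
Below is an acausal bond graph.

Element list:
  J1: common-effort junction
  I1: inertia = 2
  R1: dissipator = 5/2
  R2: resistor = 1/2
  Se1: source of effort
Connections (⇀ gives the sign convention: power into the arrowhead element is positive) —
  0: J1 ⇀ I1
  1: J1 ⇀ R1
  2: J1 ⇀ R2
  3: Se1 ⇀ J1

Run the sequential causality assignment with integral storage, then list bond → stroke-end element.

b0 stroke→I1
b1 stroke→R1
b2 stroke→R2
b3 stroke→J1

b3 stroke→J1  (Se1 fixes effort; stroke away)
b0 stroke→I1  (J1: bond 3 brought effort, rest push out)
b1 stroke→R1  (0-jn J1 has e-setter on 3)
b2 stroke→R2  (common-e at J1 fixed by 3)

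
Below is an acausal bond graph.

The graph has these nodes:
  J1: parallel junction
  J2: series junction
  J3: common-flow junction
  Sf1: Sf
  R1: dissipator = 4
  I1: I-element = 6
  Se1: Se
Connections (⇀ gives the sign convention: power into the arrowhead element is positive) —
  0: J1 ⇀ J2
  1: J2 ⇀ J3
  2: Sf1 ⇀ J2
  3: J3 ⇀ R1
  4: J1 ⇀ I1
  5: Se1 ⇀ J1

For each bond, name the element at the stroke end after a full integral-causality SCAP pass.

β2 stroke at Sf1  (source Sf1 imposes f)
β5 stroke at J1  (Se1 fixes effort; stroke away)
β0 stroke at J2  (J1 effort already set via bond 5)
β4 stroke at I1  (common-e at J1 fixed by 5)
β1 stroke at J2  (common-f at J2 fixed by 2)
β3 stroke at J3  (J3: bond 1 brought flow, rest push out)

β0 stroke→J2
β1 stroke→J2
β2 stroke→Sf1
β3 stroke→J3
β4 stroke→I1
β5 stroke→J1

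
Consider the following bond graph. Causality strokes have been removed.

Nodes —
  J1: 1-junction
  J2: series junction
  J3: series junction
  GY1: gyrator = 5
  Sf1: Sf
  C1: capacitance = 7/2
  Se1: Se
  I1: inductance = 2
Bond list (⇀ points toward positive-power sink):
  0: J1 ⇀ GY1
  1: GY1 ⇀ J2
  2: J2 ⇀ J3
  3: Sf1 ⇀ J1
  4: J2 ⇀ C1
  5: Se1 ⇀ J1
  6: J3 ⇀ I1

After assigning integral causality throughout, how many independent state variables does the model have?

2  (C1, I1 all integral)

b3 stroke at Sf1  (source Sf1 imposes f)
b5 stroke at J1  (Se1: effort source, stroke at far end)
b0 stroke at J1  (1-jn J1 has f-setter on 3)
b1 stroke at J2  (GY GY1: same side as bond 0)
b4 stroke at J2  (C1 outputs effort q/C1)
b2 stroke at J3  (closing 1-jn rule on J2)
b6 stroke at I1  (J3: last free bond brings flow in)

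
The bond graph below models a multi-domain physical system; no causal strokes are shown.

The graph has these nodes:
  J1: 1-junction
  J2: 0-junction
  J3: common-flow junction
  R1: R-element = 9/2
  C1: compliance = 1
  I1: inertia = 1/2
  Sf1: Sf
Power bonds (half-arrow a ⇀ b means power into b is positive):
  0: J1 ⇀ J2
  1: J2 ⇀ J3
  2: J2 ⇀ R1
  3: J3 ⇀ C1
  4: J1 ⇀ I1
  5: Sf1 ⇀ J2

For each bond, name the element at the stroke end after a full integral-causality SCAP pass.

b0 stroke at J1
b1 stroke at J2
b2 stroke at R1
b3 stroke at J3
b4 stroke at I1
b5 stroke at Sf1

#5 |Sf1  (source Sf1 imposes f)
#3 |J3  (prefer integral on C1)
#1 |J2  (J3 needs exactly one f-in)
#0 |J1  (J2 effort already set via bond 1)
#2 |R1  (common-e at J2 fixed by 1)
#4 |I1  (J1 needs exactly one f-in)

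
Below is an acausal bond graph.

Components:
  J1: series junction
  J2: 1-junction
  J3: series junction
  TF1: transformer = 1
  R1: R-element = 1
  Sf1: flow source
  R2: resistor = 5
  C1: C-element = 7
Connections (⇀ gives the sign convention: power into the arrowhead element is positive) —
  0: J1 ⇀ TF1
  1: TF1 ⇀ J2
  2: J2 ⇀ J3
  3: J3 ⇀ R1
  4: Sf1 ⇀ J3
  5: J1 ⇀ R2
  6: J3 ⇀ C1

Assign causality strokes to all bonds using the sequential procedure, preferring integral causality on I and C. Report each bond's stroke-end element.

bond 0 →TF1
bond 1 →J2
bond 2 →J3
bond 3 →J3
bond 4 →Sf1
bond 5 →J1
bond 6 →J3

#4 →Sf1  (Sf1: flow source, stroke at near end)
#2 →J3  (1-jn J3 has f-setter on 4)
#3 →J3  (J3 flow already set via bond 4)
#6 →J3  (common-f at J3 fixed by 4)
#1 →J2  (1-jn J2 has f-setter on 2)
#0 →TF1  (TF1: transformer flips bond 1)
#5 →J1  (1-jn J1 has f-setter on 0)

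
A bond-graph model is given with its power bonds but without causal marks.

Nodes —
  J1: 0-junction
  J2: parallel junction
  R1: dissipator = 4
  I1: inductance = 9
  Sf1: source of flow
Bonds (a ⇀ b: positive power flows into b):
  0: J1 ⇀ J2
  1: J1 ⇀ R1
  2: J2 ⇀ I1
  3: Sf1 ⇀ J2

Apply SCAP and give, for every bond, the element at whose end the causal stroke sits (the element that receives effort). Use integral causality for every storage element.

b3 →Sf1  (Sf1 (Sf) sets flow on bond)
b2 →I1  (prefer integral on I1)
b0 →J2  (only one effort-in slot at J2)
b1 →J1  (only one effort-in slot at J1)

#0 stroke→J2
#1 stroke→J1
#2 stroke→I1
#3 stroke→Sf1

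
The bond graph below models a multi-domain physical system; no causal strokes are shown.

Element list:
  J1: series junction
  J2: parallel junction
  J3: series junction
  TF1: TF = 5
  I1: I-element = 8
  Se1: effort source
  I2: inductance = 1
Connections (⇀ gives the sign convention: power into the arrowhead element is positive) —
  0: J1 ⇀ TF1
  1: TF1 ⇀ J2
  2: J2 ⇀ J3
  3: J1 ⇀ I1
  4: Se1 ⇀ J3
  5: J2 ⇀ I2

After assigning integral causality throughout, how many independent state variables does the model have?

bond 4 stroke at J3  (Se1 (Se) sets effort on bond)
bond 2 stroke at J2  (J3: last free bond brings flow in)
bond 1 stroke at TF1  (J2 effort already set via bond 2)
bond 5 stroke at I2  (common-e at J2 fixed by 2)
bond 0 stroke at J1  (TF TF1: opposite of bond 1)
bond 3 stroke at I1  (closing 1-jn rule on J1)

2  (I1, I2 all integral)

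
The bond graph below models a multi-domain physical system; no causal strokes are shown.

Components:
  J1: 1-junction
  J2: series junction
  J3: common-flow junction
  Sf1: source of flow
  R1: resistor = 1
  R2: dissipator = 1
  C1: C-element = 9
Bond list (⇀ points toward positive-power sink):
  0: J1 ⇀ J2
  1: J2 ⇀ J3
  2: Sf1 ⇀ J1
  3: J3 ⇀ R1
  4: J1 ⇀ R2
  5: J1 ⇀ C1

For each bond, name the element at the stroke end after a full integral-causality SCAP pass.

b2 |Sf1  (source Sf1 imposes f)
b0 |J1  (J1 flow already set via bond 2)
b4 |J1  (common-f at J1 fixed by 2)
b5 |J1  (common-f at J1 fixed by 2)
b1 |J2  (common-f at J2 fixed by 0)
b3 |J3  (J3 flow already set via bond 1)

bond 0 |J1
bond 1 |J2
bond 2 |Sf1
bond 3 |J3
bond 4 |J1
bond 5 |J1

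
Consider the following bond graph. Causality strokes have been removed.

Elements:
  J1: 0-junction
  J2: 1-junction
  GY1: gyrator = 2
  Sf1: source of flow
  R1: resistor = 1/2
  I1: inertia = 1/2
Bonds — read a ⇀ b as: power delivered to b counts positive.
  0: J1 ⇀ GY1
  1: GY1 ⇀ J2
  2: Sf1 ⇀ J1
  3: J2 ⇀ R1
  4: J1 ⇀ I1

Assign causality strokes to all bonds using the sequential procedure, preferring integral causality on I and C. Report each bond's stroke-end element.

bond 0 stroke→J1
bond 1 stroke→J2
bond 2 stroke→Sf1
bond 3 stroke→R1
bond 4 stroke→I1

β2 →Sf1  (Sf1: flow source, stroke at near end)
β4 →I1  (I1 outputs flow p/I1)
β0 →J1  (J1 needs exactly one e-in)
β1 →J2  (GY GY1: same side as bond 0)
β3 →R1  (only one flow-in slot at J2)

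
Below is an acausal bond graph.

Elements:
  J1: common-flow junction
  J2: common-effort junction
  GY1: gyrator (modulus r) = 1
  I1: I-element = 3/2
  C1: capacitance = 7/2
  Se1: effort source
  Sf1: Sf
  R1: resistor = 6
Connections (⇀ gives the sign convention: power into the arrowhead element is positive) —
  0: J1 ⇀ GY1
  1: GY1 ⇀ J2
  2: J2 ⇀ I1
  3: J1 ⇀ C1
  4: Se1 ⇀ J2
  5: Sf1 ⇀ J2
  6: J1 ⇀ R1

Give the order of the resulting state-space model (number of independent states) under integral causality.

b4 →J2  (Se1 (Se) sets effort on bond)
b5 →Sf1  (Sf1 fixes flow; stroke at Sf1)
b1 →GY1  (J2: bond 4 brought effort, rest push out)
b2 →I1  (J2 effort already set via bond 4)
b0 →GY1  (GY GY1: same side as bond 1)
b3 →J1  (J1 flow already set via bond 0)
b6 →J1  (J1 flow already set via bond 0)

2  (C1, I1 all integral)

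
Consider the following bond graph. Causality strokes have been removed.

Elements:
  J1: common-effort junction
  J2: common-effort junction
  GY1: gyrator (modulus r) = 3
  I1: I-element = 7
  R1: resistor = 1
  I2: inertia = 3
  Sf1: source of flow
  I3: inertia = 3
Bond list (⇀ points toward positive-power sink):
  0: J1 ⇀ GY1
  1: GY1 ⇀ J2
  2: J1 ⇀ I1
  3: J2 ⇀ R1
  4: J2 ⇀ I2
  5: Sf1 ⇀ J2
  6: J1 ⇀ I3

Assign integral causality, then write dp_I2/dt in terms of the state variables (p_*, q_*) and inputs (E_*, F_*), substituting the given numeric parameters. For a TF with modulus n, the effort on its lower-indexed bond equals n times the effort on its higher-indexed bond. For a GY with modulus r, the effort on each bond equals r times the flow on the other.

b5 |Sf1  (source Sf1 imposes f)
b2 |I1  (I1: I, integral causality)
b4 |I2  (I2: I, integral causality)
b6 |I3  (I3: I, integral causality)
b0 |J1  (J1 needs exactly one e-in)
b1 |J2  (GY1 both-in/both-out from 0)
b3 |R1  (common-e at J2 fixed by 1)

dp_I2/dt = -3*p_I1/7 - p_I3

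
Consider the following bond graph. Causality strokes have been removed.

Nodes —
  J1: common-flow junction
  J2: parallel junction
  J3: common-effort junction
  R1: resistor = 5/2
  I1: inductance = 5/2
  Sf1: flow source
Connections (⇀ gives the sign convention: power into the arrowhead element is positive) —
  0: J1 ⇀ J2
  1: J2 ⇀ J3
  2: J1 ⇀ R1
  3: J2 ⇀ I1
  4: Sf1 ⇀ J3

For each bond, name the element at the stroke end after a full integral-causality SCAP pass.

bond 0 →J2
bond 1 →J3
bond 2 →J1
bond 3 →I1
bond 4 →Sf1

#4 |Sf1  (source Sf1 imposes f)
#1 |J3  (J3 needs exactly one e-in)
#3 |I1  (I1 integral (f out))
#0 |J2  (J2: last free bond brings effort in)
#2 |J1  (J1: bond 0 brought flow, rest push out)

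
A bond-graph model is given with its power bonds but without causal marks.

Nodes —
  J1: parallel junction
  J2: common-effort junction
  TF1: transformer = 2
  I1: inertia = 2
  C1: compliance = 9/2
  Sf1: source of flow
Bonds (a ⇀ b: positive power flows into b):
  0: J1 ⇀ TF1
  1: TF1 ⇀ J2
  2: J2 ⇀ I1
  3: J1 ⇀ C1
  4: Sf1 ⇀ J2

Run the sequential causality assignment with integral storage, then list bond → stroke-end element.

β0 |TF1
β1 |J2
β2 |I1
β3 |J1
β4 |Sf1

#4 stroke at Sf1  (Sf1: flow source, stroke at near end)
#2 stroke at I1  (I1 integral (f out))
#1 stroke at J2  (closing 0-jn rule on J2)
#0 stroke at TF1  (TF1 one-in-one-out from 1)
#3 stroke at J1  (J1: last free bond brings effort in)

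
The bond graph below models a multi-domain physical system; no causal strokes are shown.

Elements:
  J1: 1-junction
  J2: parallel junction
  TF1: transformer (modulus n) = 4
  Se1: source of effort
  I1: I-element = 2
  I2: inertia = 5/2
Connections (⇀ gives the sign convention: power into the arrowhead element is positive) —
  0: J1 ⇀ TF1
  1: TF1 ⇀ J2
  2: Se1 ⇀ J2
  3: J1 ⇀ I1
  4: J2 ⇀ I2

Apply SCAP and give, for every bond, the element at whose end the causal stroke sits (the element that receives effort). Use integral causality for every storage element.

#2 stroke at J2  (Se1 fixes effort; stroke away)
#1 stroke at TF1  (J2: bond 2 brought effort, rest push out)
#4 stroke at I2  (J2 effort already set via bond 2)
#0 stroke at J1  (through TF1, causality passes straight; one stroke at TF1)
#3 stroke at I1  (only one flow-in slot at J1)

#0 stroke at J1
#1 stroke at TF1
#2 stroke at J2
#3 stroke at I1
#4 stroke at I2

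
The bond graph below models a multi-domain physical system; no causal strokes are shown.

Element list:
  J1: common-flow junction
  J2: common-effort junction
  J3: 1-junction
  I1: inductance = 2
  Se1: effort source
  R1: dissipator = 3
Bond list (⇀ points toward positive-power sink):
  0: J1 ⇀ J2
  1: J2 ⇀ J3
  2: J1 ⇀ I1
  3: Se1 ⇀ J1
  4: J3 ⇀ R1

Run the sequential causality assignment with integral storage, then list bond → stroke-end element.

b3 stroke at J1  (Se1 fixes effort; stroke away)
b2 stroke at I1  (I1 integral (f out))
b0 stroke at J1  (J1 flow already set via bond 2)
b1 stroke at J2  (closing 0-jn rule on J2)
b4 stroke at J3  (1-jn J3 has f-setter on 1)

β0 →J1
β1 →J2
β2 →I1
β3 →J1
β4 →J3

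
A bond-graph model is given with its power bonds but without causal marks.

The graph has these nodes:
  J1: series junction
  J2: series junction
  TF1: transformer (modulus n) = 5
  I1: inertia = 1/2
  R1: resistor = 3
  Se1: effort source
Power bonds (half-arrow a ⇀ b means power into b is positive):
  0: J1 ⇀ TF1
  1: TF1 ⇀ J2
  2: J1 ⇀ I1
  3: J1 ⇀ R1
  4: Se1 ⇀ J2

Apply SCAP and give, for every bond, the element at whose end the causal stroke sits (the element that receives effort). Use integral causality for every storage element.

b0 →J1
b1 →TF1
b2 →I1
b3 →J1
b4 →J2

b4 →J2  (Se1 (Se) sets effort on bond)
b1 →TF1  (J2 needs exactly one f-in)
b0 →J1  (through TF1, causality passes straight; one stroke at TF1)
b2 →I1  (I1 integral (f out))
b3 →J1  (J1: bond 2 brought flow, rest push out)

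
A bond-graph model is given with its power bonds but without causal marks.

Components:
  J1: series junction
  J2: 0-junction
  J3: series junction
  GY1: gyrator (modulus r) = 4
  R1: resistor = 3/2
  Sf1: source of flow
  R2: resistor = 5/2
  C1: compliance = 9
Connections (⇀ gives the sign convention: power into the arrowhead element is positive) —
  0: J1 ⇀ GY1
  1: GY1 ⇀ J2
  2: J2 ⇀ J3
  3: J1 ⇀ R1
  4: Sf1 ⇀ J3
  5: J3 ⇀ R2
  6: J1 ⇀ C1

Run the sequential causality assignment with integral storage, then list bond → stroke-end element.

b0 stroke at J1
b1 stroke at J2
b2 stroke at J3
b3 stroke at R1
b4 stroke at Sf1
b5 stroke at J3
b6 stroke at J1

β4 stroke at Sf1  (Sf1: flow source, stroke at near end)
β2 stroke at J3  (J3 flow already set via bond 4)
β5 stroke at J3  (1-jn J3 has f-setter on 4)
β1 stroke at J2  (J2: last free bond brings effort in)
β0 stroke at J1  (GY1: gyrator matches bond 1)
β6 stroke at J1  (C1 outputs effort q/C1)
β3 stroke at R1  (only one flow-in slot at J1)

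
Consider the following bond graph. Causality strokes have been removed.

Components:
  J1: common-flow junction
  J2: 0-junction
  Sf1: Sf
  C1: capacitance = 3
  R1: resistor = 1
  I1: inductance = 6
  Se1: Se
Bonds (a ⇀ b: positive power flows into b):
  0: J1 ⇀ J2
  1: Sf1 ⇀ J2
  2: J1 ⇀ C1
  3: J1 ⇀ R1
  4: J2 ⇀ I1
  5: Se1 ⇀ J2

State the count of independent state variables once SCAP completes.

2  (C1, I1 all integral)

β1 stroke at Sf1  (Sf1 (Sf) sets flow on bond)
β5 stroke at J2  (Se1 (Se) sets effort on bond)
β0 stroke at J1  (0-jn J2 has e-setter on 5)
β4 stroke at I1  (common-e at J2 fixed by 5)
β2 stroke at J1  (C1 integral (e out))
β3 stroke at R1  (closing 1-jn rule on J1)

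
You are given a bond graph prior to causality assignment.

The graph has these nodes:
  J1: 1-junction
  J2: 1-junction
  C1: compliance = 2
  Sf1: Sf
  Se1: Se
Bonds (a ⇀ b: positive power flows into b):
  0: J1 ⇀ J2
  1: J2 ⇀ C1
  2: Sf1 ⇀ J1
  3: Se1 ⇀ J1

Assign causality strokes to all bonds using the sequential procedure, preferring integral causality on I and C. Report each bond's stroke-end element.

bond 0 →J1
bond 1 →J2
bond 2 →Sf1
bond 3 →J1

bond 2 |Sf1  (Sf1 (Sf) sets flow on bond)
bond 3 |J1  (source Se1 imposes e)
bond 0 |J1  (common-f at J1 fixed by 2)
bond 1 |J2  (1-jn J2 has f-setter on 0)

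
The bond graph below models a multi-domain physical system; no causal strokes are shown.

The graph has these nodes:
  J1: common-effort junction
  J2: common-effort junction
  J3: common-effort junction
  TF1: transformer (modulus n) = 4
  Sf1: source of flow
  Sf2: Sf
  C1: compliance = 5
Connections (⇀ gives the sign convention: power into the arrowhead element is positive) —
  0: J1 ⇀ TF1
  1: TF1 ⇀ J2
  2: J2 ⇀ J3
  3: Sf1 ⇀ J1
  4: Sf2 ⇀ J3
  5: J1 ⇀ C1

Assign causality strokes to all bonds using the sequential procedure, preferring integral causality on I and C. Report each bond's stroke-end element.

β3 stroke at Sf1  (source Sf1 imposes f)
β4 stroke at Sf2  (source Sf2 imposes f)
β2 stroke at J3  (J3 needs exactly one e-in)
β1 stroke at J2  (closing 0-jn rule on J2)
β0 stroke at TF1  (through TF1, causality passes straight; one stroke at TF1)
β5 stroke at J1  (only one effort-in slot at J1)

β0 →TF1
β1 →J2
β2 →J3
β3 →Sf1
β4 →Sf2
β5 →J1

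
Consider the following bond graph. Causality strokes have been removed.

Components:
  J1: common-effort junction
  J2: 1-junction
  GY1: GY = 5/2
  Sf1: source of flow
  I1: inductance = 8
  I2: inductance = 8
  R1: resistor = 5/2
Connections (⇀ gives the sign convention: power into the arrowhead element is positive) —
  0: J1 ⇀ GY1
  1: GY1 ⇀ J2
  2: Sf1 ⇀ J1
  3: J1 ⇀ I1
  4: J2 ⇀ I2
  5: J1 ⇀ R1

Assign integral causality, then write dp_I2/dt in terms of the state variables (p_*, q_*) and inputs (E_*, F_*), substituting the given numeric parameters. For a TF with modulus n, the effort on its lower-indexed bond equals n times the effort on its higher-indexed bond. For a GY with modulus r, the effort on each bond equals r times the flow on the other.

dp_I2/dt = 5*F_Sf1/2 - 5*p_I1/16 - 5*p_I2/16

#2 stroke at Sf1  (Sf1 fixes flow; stroke at Sf1)
#3 stroke at I1  (I1 outputs flow p/I1)
#4 stroke at I2  (I2: I, integral causality)
#1 stroke at J2  (common-f at J2 fixed by 4)
#0 stroke at J1  (GY1 both-in/both-out from 1)
#5 stroke at R1  (J1 effort already set via bond 0)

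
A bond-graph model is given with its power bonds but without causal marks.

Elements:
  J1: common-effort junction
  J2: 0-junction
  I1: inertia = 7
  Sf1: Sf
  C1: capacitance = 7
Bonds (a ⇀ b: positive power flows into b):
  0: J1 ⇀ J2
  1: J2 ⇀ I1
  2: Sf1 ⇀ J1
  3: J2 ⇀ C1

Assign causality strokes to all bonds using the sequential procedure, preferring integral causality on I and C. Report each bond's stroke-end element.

β2 stroke at Sf1  (source Sf1 imposes f)
β0 stroke at J1  (only one effort-in slot at J1)
β1 stroke at I1  (prefer integral on I1)
β3 stroke at J2  (J2 needs exactly one e-in)

#0 |J1
#1 |I1
#2 |Sf1
#3 |J2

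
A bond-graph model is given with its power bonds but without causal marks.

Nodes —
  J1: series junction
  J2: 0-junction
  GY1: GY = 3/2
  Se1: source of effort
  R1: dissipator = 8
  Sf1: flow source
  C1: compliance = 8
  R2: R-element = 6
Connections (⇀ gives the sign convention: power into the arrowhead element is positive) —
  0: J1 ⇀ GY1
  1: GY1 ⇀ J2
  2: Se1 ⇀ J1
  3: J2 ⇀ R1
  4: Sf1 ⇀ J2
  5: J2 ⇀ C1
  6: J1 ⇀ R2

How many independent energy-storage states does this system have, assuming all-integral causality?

#2 stroke at J1  (Se1: effort source, stroke at far end)
#4 stroke at Sf1  (Sf1 (Sf) sets flow on bond)
#5 stroke at J2  (C1: C, integral causality)
#1 stroke at GY1  (common-e at J2 fixed by 5)
#3 stroke at R1  (J2 effort already set via bond 5)
#0 stroke at GY1  (GY1 both-in/both-out from 1)
#6 stroke at J1  (1-jn J1 has f-setter on 0)

1  (C1 all integral)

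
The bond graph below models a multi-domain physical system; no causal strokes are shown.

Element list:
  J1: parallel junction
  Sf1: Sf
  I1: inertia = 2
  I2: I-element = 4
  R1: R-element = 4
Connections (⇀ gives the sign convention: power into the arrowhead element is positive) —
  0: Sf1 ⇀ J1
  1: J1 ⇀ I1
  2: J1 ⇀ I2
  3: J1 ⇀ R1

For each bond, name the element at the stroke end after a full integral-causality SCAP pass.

b0 stroke at Sf1  (source Sf1 imposes f)
b1 stroke at I1  (I1 outputs flow p/I1)
b2 stroke at I2  (I2: I, integral causality)
b3 stroke at J1  (closing 0-jn rule on J1)

bond 0 →Sf1
bond 1 →I1
bond 2 →I2
bond 3 →J1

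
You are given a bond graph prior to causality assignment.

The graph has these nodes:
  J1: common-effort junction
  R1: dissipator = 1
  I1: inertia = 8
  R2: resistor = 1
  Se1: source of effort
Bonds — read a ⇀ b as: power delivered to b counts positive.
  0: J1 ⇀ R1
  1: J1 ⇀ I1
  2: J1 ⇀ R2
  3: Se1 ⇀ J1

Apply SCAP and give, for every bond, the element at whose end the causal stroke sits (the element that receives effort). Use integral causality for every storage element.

#0 stroke at R1
#1 stroke at I1
#2 stroke at R2
#3 stroke at J1

bond 3 stroke at J1  (Se1 (Se) sets effort on bond)
bond 0 stroke at R1  (0-jn J1 has e-setter on 3)
bond 1 stroke at I1  (J1: bond 3 brought effort, rest push out)
bond 2 stroke at R2  (0-jn J1 has e-setter on 3)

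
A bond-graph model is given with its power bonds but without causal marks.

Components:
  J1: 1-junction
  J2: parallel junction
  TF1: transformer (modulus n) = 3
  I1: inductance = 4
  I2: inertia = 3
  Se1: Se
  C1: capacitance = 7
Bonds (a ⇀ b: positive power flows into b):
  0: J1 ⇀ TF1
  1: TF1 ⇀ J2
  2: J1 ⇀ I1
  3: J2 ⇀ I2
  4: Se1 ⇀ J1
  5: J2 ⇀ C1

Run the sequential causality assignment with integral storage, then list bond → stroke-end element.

bond 4 →J1  (Se1 fixes effort; stroke away)
bond 2 →I1  (I1 outputs flow p/I1)
bond 0 →J1  (J1: bond 2 brought flow, rest push out)
bond 1 →TF1  (TF1 one-in-one-out from 0)
bond 3 →I2  (I2 integral (f out))
bond 5 →J2  (only one effort-in slot at J2)

#0 →J1
#1 →TF1
#2 →I1
#3 →I2
#4 →J1
#5 →J2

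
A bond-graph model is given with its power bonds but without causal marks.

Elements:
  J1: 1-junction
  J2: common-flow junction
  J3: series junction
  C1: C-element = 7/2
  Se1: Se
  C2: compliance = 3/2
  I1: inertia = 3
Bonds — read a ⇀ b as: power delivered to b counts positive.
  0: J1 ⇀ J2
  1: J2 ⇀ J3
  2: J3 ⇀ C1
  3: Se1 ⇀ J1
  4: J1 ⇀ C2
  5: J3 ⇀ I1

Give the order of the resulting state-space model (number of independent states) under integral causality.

bond 3 →J1  (Se1 fixes effort; stroke away)
bond 2 →J3  (C1 outputs effort q/C1)
bond 4 →J1  (C2: C, integral causality)
bond 0 →J2  (J1 needs exactly one f-in)
bond 1 →J3  (J2 needs exactly one f-in)
bond 5 →I1  (only one flow-in slot at J3)

3  (C1, C2, I1 all integral)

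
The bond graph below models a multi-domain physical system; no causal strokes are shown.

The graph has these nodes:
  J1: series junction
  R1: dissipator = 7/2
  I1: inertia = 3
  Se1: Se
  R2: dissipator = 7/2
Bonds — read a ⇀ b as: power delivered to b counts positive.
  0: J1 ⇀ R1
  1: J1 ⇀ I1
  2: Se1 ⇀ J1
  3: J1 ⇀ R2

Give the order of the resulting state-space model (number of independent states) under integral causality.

1  (I1 all integral)

b2 stroke at J1  (Se1 fixes effort; stroke away)
b1 stroke at I1  (prefer integral on I1)
b0 stroke at J1  (J1: bond 1 brought flow, rest push out)
b3 stroke at J1  (1-jn J1 has f-setter on 1)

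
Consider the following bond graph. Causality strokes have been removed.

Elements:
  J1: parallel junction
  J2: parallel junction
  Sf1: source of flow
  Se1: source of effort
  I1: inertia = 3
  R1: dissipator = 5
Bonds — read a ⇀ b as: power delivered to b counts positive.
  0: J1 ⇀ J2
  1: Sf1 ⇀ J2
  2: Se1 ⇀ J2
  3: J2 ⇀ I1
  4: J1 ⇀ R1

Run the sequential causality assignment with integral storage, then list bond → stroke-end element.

b0 stroke at J1
b1 stroke at Sf1
b2 stroke at J2
b3 stroke at I1
b4 stroke at R1

b1 stroke at Sf1  (Sf1 fixes flow; stroke at Sf1)
b2 stroke at J2  (Se1 (Se) sets effort on bond)
b0 stroke at J1  (common-e at J2 fixed by 2)
b3 stroke at I1  (J2 effort already set via bond 2)
b4 stroke at R1  (J1 effort already set via bond 0)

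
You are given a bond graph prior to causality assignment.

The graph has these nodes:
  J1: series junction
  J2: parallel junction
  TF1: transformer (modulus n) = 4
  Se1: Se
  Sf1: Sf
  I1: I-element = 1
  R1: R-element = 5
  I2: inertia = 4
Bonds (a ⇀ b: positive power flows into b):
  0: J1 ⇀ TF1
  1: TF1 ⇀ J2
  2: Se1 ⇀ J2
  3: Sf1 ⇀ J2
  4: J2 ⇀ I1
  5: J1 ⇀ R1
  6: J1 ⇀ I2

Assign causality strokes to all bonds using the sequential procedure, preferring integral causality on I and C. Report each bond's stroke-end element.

bond 2 →J2  (source Se1 imposes e)
bond 3 →Sf1  (source Sf1 imposes f)
bond 1 →TF1  (J2: bond 2 brought effort, rest push out)
bond 4 →I1  (J2: bond 2 brought effort, rest push out)
bond 0 →J1  (TF TF1: opposite of bond 1)
bond 6 →I2  (prefer integral on I2)
bond 5 →J1  (J1 flow already set via bond 6)

bond 0 stroke at J1
bond 1 stroke at TF1
bond 2 stroke at J2
bond 3 stroke at Sf1
bond 4 stroke at I1
bond 5 stroke at J1
bond 6 stroke at I2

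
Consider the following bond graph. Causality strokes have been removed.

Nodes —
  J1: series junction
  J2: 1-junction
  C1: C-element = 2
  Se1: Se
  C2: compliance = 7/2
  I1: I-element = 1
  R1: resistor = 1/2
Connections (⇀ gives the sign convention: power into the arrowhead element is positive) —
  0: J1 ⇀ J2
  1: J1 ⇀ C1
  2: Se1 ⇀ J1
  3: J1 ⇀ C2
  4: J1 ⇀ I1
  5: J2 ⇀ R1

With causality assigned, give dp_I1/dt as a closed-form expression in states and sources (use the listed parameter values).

bond 2 stroke at J1  (Se1 (Se) sets effort on bond)
bond 1 stroke at J1  (C1 integral (e out))
bond 3 stroke at J1  (C2: C, integral causality)
bond 4 stroke at I1  (I1: I, integral causality)
bond 0 stroke at J1  (common-f at J1 fixed by 4)
bond 5 stroke at J2  (common-f at J2 fixed by 0)

dp_I1/dt = E_Se1 - p_I1/2 - q_C1/2 - 2*q_C2/7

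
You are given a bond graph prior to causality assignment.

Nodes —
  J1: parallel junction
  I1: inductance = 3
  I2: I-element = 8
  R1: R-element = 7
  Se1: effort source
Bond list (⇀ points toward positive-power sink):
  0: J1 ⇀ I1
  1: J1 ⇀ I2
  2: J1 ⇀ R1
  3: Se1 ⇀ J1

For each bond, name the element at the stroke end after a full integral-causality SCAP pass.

β3 stroke at J1  (Se1 (Se) sets effort on bond)
β0 stroke at I1  (0-jn J1 has e-setter on 3)
β1 stroke at I2  (J1 effort already set via bond 3)
β2 stroke at R1  (0-jn J1 has e-setter on 3)

#0 →I1
#1 →I2
#2 →R1
#3 →J1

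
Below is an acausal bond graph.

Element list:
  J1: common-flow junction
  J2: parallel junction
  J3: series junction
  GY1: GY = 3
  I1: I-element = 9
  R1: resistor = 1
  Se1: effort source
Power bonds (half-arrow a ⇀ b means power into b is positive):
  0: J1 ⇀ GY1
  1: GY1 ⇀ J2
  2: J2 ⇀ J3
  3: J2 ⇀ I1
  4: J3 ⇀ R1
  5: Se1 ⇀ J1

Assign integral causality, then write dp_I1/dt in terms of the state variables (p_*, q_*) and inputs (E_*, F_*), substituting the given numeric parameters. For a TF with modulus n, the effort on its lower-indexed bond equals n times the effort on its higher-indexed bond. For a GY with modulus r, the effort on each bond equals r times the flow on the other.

#5 stroke→J1  (Se1: effort source, stroke at far end)
#0 stroke→GY1  (J1: last free bond brings flow in)
#1 stroke→GY1  (GY GY1: same side as bond 0)
#3 stroke→I1  (I1 outputs flow p/I1)
#2 stroke→J2  (only one effort-in slot at J2)
#4 stroke→J3  (J3 flow already set via bond 2)

dp_I1/dt = E_Se1/3 - p_I1/9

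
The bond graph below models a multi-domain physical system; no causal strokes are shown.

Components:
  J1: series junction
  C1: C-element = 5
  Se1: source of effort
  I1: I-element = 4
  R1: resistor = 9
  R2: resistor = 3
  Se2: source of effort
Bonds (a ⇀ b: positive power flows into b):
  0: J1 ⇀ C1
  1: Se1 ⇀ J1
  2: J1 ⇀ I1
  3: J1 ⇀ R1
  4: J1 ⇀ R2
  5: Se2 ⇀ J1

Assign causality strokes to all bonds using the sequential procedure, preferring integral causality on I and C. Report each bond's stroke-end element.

β1 |J1  (source Se1 imposes e)
β5 |J1  (Se2: effort source, stroke at far end)
β0 |J1  (C1: C, integral causality)
β2 |I1  (I1 integral (f out))
β3 |J1  (J1: bond 2 brought flow, rest push out)
β4 |J1  (1-jn J1 has f-setter on 2)

b0 stroke→J1
b1 stroke→J1
b2 stroke→I1
b3 stroke→J1
b4 stroke→J1
b5 stroke→J1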